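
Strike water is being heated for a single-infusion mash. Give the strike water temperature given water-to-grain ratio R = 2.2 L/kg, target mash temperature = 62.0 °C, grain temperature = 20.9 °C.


T_strike = (0.41/R)·(T_mash − T_grain) + T_mash
T_strike = (0.41/2.2)·(62.0 − 20.9) + 62.0

69.6595 °C


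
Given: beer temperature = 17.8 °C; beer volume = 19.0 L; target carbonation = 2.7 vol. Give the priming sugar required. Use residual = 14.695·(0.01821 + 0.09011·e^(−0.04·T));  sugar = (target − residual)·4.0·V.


residual = 14.695·(0.01821 + 0.09011·e^(−0.04·17.8)) = 0.9173
sugar = (2.7 − 0.9173)·4.0·19.0

135.4841 g


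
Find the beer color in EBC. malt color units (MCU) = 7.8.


SRM = 1.4922·MCU^0.6859;  EBC = SRM·1.97
SRM = 1.4922·7.8^0.6859 = 6.1054
EBC = 6.1054·1.97

12.0277 EBC


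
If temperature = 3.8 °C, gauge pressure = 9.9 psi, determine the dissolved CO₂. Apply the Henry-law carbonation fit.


vols = (P + 14.695)·(0.01821 + 0.09011·e^(−0.04·T))
vols = (9.9 + 14.695)·(0.01821 + 0.09011·e^(−0.04·3.8))

2.3516 volumes


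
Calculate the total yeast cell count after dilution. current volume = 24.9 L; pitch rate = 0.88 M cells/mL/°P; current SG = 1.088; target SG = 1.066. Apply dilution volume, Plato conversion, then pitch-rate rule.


V_w = V·((SG_c−1)/(SG_t−1)−1);  °P = 259 − 259/SG_t;  cells = rate·(V+V_w)·°P
V_w = 24.9·((1.088−1)/(1.066−1)−1) = 8.3000
V_final = 24.9 + 8.3000 = 33.2000
°P = 259 − 259/1.066 = 16.0356
cells = 0.88·33.2000·16.0356

468.4975 billion cells


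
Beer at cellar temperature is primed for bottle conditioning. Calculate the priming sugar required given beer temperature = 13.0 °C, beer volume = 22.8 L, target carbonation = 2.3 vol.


residual = 14.695·(0.01821 + 0.09011·e^(−0.04·T));  sugar = (target − residual)·4.0·V
residual = 14.695·(0.01821 + 0.09011·e^(−0.04·13.0)) = 1.0548
sugar = (2.3 − 1.0548)·4.0·22.8

113.5586 g


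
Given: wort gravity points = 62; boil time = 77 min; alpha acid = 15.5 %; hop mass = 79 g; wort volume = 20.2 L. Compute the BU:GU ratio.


U = 1.65·0.000125^(GP/1000)·(1−e^(−0.04t))/4.15;  IBU = (α/100)·m·U·1000/V;  BU:GU = IBU/GP
U = 1.65·0.000125^(62/1000)·(1−e^(−0.04·77))/4.15 = 0.2173
IBU = (15.5/100)·79·0.2173·1000/20.2 = 131.7100
BU:GU = 131.7100/62

2.1244


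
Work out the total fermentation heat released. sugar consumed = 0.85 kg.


Q = m_sugar · 590 kJ/kg
Q = 0.85 · 590

501.5000 kJ


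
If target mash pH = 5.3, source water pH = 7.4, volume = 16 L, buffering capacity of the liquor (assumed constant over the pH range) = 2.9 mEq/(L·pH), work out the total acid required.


acid = buffering capacity · (pH_source − pH_target) · V
acid = 2.9 · (7.4 − 5.3) · 16

97.4400 mEq


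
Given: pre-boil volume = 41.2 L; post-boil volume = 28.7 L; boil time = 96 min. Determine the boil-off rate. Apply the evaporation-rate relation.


rate = (V_pre − V_post) / (t_min/60)
rate = (41.2 − 28.7) / (96/60)

7.8125 L/hr


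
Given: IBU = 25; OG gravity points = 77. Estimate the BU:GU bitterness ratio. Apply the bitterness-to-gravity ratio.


BU:GU = IBU / OG_points
BU:GU = 25 / 77

0.3247


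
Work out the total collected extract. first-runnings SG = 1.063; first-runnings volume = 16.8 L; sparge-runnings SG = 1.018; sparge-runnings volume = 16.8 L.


total = Σ (SG_i − 1)·1000·V_i
first = (1.063 − 1)·1000·16.8 = 1058.4000
sparge = (1.018 − 1)·1000·16.8 = 302.4000
total = 1058.4000 + 302.4000

1360.8000 gravity·L


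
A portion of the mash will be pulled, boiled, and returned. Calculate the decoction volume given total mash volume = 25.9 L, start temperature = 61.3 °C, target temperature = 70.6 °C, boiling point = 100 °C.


V_dec = V_total·(T_target − T_start)/(T_boil − T_start)
V_dec = 25.9·(70.6 − 61.3)/(100 − 61.3)

6.2240 L


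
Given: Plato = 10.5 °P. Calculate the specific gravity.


SG = 259/(259 − P)
SG = 259/(259 − 10.5)

1.0423


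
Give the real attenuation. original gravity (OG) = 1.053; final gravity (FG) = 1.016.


AA = (OG−FG)/(OG−1)·100;  RA = AA·0.8192
AA = (1.053 − 1.016)/(1.053 − 1)·100 = 69.8113
RA = 69.8113·0.8192

57.1894 %


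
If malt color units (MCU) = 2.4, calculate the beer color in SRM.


SRM = 1.4922 · MCU^0.6859
SRM = 1.4922 · 2.4^0.6859

2.7203 SRM


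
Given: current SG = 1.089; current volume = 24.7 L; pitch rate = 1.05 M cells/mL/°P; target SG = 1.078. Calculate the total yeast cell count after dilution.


V_w = V·((SG_c−1)/(SG_t−1)−1);  °P = 259 − 259/SG_t;  cells = rate·(V+V_w)·°P
V_w = 24.7·((1.089−1)/(1.078−1)−1) = 3.4833
V_final = 24.7 + 3.4833 = 28.1833
°P = 259 − 259/1.078 = 18.7403
cells = 1.05·28.1833·18.7403

554.5711 billion cells


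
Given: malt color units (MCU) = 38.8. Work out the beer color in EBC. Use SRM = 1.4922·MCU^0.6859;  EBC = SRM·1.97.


SRM = 1.4922·38.8^0.6859 = 18.3488
EBC = 18.3488·1.97

36.1471 EBC


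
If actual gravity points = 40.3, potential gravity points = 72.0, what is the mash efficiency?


efficiency = actual / potential × 100
efficiency = 40.3 / 72.0 × 100

55.9722 %


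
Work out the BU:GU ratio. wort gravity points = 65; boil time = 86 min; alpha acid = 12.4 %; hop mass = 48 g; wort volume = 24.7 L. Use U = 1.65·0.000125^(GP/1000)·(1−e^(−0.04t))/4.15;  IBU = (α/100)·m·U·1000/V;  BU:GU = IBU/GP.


U = 1.65·0.000125^(65/1000)·(1−e^(−0.04·86))/4.15 = 0.2146
IBU = (12.4/100)·48·0.2146·1000/24.7 = 51.7068
BU:GU = 51.7068/65

0.7955


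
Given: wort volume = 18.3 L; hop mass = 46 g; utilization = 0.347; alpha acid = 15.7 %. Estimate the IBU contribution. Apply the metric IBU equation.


IBU = (α/100)·mass·U·1000 / V
IBU = (15.7/100)·46·0.347·1000 / 18.3

136.9417 IBU


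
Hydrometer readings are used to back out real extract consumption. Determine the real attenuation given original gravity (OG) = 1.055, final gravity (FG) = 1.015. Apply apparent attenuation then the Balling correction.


AA = (OG−FG)/(OG−1)·100;  RA = AA·0.8192
AA = (1.055 − 1.015)/(1.055 − 1)·100 = 72.7273
RA = 72.7273·0.8192

59.5782 %


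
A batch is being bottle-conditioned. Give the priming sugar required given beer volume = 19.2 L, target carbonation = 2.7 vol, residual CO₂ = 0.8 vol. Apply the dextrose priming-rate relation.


sugar = (target − residual)·4.0·V
sugar = (2.7 − 0.8)·4.0·19.2

145.9200 g


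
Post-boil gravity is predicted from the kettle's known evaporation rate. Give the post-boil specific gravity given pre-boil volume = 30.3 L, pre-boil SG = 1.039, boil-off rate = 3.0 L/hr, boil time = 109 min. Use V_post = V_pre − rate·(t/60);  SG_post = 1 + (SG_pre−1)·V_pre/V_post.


V_post = 30.3 − 3.0·(109/60) = 24.8500
SG_post = 1 + (1.039 − 1)·30.3/24.8500

1.0476


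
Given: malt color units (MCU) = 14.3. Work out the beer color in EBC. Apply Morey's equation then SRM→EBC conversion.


SRM = 1.4922·MCU^0.6859;  EBC = SRM·1.97
SRM = 1.4922·14.3^0.6859 = 9.2528
EBC = 9.2528·1.97

18.2280 EBC


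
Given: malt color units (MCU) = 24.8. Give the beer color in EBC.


SRM = 1.4922·MCU^0.6859;  EBC = SRM·1.97
SRM = 1.4922·24.8^0.6859 = 13.4984
EBC = 13.4984·1.97

26.5918 EBC


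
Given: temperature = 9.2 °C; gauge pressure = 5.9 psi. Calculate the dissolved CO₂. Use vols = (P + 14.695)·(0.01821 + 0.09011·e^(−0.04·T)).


vols = (5.9 + 14.695)·(0.01821 + 0.09011·e^(−0.04·9.2))

1.6595 volumes


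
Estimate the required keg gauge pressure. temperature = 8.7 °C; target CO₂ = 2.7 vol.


psi = vols/(0.01821 + 0.09011·e^(−0.04·T)) − 14.695
psi = 2.7/(0.01821 + 0.09011·e^(−0.04·8.7)) − 14.695

18.2976 psi


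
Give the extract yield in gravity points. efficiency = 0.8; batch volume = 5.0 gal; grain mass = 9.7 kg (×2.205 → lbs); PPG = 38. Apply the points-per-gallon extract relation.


points = lbs × PPG × eff / vol
lbs = 9.7 × 2.205 = 21.3885
points = 21.3885 × 38 × 0.8 / 5.0

130.0421 points


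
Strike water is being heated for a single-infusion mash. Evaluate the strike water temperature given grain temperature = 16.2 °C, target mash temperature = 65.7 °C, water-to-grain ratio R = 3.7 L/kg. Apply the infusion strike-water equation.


T_strike = (0.41/R)·(T_mash − T_grain) + T_mash
T_strike = (0.41/3.7)·(65.7 − 16.2) + 65.7

71.1851 °C


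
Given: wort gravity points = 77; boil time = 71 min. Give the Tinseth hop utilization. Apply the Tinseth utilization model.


U = 1.65·0.000125^(GP/1000) · (1 − e^(−0.04·t))/4.15
bigness = 1.65·0.000125^(77/1000) = 0.8259
boil_factor = (1 − e^(−0.04·71))/4.15 = 0.2269
U = 0.8259 · 0.2269

0.1874


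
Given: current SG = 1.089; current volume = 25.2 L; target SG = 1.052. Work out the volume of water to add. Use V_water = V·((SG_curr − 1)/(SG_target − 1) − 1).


V_water = 25.2·((1.089 − 1)/(1.052 − 1) − 1)

17.9308 L


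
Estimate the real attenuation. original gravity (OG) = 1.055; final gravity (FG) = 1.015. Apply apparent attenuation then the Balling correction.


AA = (OG−FG)/(OG−1)·100;  RA = AA·0.8192
AA = (1.055 − 1.015)/(1.055 − 1)·100 = 72.7273
RA = 72.7273·0.8192

59.5782 %


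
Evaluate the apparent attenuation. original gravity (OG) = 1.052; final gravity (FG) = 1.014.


AA = (OG − FG)/(OG − 1) · 100
AA = (1.052 − 1.014)/(1.052 − 1) · 100

73.0769 %


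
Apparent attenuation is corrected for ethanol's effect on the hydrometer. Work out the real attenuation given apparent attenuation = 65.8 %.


RA = AA · 0.8192
RA = 65.8 · 0.8192

53.9034 %


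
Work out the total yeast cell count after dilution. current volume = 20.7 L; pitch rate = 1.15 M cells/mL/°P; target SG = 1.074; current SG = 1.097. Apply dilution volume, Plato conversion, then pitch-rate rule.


V_w = V·((SG_c−1)/(SG_t−1)−1);  °P = 259 − 259/SG_t;  cells = rate·(V+V_w)·°P
V_w = 20.7·((1.097−1)/(1.074−1)−1) = 6.4338
V_final = 20.7 + 6.4338 = 27.1338
°P = 259 − 259/1.074 = 17.8454
cells = 1.15·27.1338·17.8454

556.8464 billion cells


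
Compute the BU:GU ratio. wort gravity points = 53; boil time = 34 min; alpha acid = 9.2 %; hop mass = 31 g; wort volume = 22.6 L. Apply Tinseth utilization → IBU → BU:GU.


U = 1.65·0.000125^(GP/1000)·(1−e^(−0.04t))/4.15;  IBU = (α/100)·m·U·1000/V;  BU:GU = IBU/GP
U = 1.65·0.000125^(53/1000)·(1−e^(−0.04·34))/4.15 = 0.1836
IBU = (9.2/100)·31·0.1836·1000/22.6 = 23.1633
BU:GU = 23.1633/53

0.4370


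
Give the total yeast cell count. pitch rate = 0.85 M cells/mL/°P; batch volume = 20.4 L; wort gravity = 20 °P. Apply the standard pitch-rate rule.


cells (billions) = rate · V_L · °P
cells = 0.85 · 20.4 · 20

346.8000 billion cells


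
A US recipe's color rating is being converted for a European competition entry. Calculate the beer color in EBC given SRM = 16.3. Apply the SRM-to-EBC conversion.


EBC = SRM · 1.97
EBC = 16.3 · 1.97

32.1110 EBC


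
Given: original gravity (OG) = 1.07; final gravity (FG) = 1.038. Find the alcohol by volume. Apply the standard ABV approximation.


ABV = (OG − FG) · 131.25
ABV = (1.07 − 1.038) · 131.25

4.2000 % ABV


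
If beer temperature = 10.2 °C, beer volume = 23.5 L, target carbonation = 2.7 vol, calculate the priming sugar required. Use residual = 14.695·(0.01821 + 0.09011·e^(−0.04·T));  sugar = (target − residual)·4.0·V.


residual = 14.695·(0.01821 + 0.09011·e^(−0.04·10.2)) = 1.1481
sugar = (2.7 − 1.1481)·4.0·23.5

145.8750 g


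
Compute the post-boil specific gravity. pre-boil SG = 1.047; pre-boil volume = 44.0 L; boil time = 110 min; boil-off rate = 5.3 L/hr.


V_post = V_pre − rate·(t/60);  SG_post = 1 + (SG_pre−1)·V_pre/V_post
V_post = 44.0 − 5.3·(110/60) = 34.2833
SG_post = 1 + (1.047 − 1)·44.0/34.2833

1.0603


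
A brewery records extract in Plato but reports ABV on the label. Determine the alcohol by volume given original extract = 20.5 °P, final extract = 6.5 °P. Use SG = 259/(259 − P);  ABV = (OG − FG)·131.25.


OG = 259/(259 − 20.5) = 1.0860
FG = 259/(259 − 6.5) = 1.0257
ABV = (1.0860 − 1.0257)·131.25

7.9027 % ABV


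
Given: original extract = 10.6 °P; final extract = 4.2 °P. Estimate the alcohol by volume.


SG = 259/(259 − P);  ABV = (OG − FG)·131.25
OG = 259/(259 − 10.6) = 1.0427
FG = 259/(259 − 4.2) = 1.0165
ABV = (1.0427 − 1.0165)·131.25

3.4374 % ABV


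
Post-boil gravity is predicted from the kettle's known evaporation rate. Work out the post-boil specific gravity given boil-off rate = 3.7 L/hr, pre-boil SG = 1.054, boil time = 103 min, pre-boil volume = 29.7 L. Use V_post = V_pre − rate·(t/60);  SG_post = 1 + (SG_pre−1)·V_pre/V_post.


V_post = 29.7 − 3.7·(103/60) = 23.3483
SG_post = 1 + (1.054 − 1)·29.7/23.3483

1.0687


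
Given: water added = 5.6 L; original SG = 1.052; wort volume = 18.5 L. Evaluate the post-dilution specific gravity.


SG_new = 1 + (SG_old − 1)·V_old/(V_old + V_water)
pts = (1.052 − 1)·1000·18.5/(18.5 + 5.6) = 39.9170
SG_new = 1 + 39.9170/1000

1.0399


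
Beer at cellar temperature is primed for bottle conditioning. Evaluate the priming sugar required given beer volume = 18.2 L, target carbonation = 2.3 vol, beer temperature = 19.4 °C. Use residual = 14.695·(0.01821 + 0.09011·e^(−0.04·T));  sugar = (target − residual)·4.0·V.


residual = 14.695·(0.01821 + 0.09011·e^(−0.04·19.4)) = 0.8770
sugar = (2.3 − 0.8770)·4.0·18.2

103.5919 g


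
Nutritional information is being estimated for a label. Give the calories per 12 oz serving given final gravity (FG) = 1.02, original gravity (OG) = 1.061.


ABW = (OG−FG)·131.25·0.79/FG;  °P = 259 − 259/SG (for OG→OE and FG→AE);  RE = 0.1808·OE + 0.8192·AE;  Cal = (6.9·ABW + 4·(RE−0.1))·FG·3.55
ABW = (1.061 − 1.02)·131.25·0.79/1.02 = 4.1678
OE = 259 − 259/1.061 = 14.8907 °P
AE = 259 − 259/1.02 = 5.0784 °P
RE = 0.1808·14.8907 + 0.8192·5.0784 = 6.8525 °P
Cal = (6.9·4.1678 + 4·(6.8525−0.1))·1.02·3.55

201.9358 kcal


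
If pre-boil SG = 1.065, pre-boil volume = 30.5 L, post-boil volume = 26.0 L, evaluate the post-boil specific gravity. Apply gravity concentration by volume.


SG_post = 1 + (SG_pre − 1)·V_pre/V_post
pts_pre = (1.065 − 1)·1000 = 65.0000
pts_post = 65.0000·30.5/26.0 = 76.2500
SG_post = 1 + 76.2500/1000

1.0762


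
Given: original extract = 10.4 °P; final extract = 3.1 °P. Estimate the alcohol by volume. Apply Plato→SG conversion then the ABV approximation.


SG = 259/(259 − P);  ABV = (OG − FG)·131.25
OG = 259/(259 − 10.4) = 1.0418
FG = 259/(259 − 3.1) = 1.0121
ABV = (1.0418 − 1.0121)·131.25

3.9008 % ABV


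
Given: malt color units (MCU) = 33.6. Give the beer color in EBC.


SRM = 1.4922·MCU^0.6859;  EBC = SRM·1.97
SRM = 1.4922·33.6^0.6859 = 16.6243
EBC = 16.6243·1.97

32.7499 EBC


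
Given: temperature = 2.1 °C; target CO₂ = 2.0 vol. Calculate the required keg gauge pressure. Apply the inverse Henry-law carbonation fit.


psi = vols/(0.01821 + 0.09011·e^(−0.04·T)) − 14.695
psi = 2.0/(0.01821 + 0.09011·e^(−0.04·2.1)) − 14.695

5.0952 psi


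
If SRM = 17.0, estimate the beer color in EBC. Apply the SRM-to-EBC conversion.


EBC = SRM · 1.97
EBC = 17.0 · 1.97

33.4900 EBC


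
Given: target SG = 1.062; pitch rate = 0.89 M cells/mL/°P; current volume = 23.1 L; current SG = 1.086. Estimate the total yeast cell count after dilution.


V_w = V·((SG_c−1)/(SG_t−1)−1);  °P = 259 − 259/SG_t;  cells = rate·(V+V_w)·°P
V_w = 23.1·((1.086−1)/(1.062−1)−1) = 8.9419
V_final = 23.1 + 8.9419 = 32.0419
°P = 259 − 259/1.062 = 15.1205
cells = 0.89·32.0419·15.1205

431.1970 billion cells


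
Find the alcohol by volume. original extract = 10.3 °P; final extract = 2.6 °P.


SG = 259/(259 − P);  ABV = (OG − FG)·131.25
OG = 259/(259 − 10.3) = 1.0414
FG = 259/(259 − 2.6) = 1.0101
ABV = (1.0414 − 1.0101)·131.25

4.1048 % ABV


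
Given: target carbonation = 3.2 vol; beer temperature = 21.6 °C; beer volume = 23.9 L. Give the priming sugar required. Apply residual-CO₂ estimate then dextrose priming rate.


residual = 14.695·(0.01821 + 0.09011·e^(−0.04·T));  sugar = (target − residual)·4.0·V
residual = 14.695·(0.01821 + 0.09011·e^(−0.04·21.6)) = 0.8257
sugar = (3.2 − 0.8257)·4.0·23.9

226.9835 g


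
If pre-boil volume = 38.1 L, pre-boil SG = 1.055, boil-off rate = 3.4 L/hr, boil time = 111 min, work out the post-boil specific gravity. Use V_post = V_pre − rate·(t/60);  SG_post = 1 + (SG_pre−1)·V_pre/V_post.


V_post = 38.1 − 3.4·(111/60) = 31.8100
SG_post = 1 + (1.055 − 1)·38.1/31.8100

1.0659


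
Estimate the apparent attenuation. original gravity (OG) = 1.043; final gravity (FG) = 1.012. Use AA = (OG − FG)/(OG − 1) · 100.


AA = (1.043 − 1.012)/(1.043 − 1) · 100

72.0930 %


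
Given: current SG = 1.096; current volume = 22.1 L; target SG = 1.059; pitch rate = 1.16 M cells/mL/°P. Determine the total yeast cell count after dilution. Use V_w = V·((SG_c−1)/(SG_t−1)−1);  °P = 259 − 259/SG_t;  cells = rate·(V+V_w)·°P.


V_w = 22.1·((1.096−1)/(1.059−1)−1) = 13.8593
V_final = 22.1 + 13.8593 = 35.9593
°P = 259 − 259/1.059 = 14.4297
cells = 1.16·35.9593·14.4297

601.9013 billion cells


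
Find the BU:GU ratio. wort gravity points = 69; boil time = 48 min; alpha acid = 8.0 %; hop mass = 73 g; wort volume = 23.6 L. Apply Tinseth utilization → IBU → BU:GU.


U = 1.65·0.000125^(GP/1000)·(1−e^(−0.04t))/4.15;  IBU = (α/100)·m·U·1000/V;  BU:GU = IBU/GP
U = 1.65·0.000125^(69/1000)·(1−e^(−0.04·48))/4.15 = 0.1825
IBU = (8.0/100)·73·0.1825·1000/23.6 = 45.1619
BU:GU = 45.1619/69

0.6545


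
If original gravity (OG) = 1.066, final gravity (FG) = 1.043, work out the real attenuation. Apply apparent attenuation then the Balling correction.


AA = (OG−FG)/(OG−1)·100;  RA = AA·0.8192
AA = (1.066 − 1.043)/(1.066 − 1)·100 = 34.8485
RA = 34.8485·0.8192

28.5479 %


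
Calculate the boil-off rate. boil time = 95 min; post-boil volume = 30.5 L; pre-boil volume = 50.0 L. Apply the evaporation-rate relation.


rate = (V_pre − V_post) / (t_min/60)
rate = (50.0 − 30.5) / (95/60)

12.3158 L/hr


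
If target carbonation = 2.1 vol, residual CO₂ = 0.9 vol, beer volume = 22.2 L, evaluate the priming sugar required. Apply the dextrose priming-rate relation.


sugar = (target − residual)·4.0·V
sugar = (2.1 − 0.9)·4.0·22.2

106.5600 g


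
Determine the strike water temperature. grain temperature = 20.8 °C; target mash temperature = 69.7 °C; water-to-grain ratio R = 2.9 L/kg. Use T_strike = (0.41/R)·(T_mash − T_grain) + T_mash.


T_strike = (0.41/2.9)·(69.7 − 20.8) + 69.7

76.6134 °C


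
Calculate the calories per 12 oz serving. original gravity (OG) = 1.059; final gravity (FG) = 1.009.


ABW = (OG−FG)·131.25·0.79/FG;  °P = 259 − 259/SG (for OG→OE and FG→AE);  RE = 0.1808·OE + 0.8192·AE;  Cal = (6.9·ABW + 4·(RE−0.1))·FG·3.55
ABW = (1.059 − 1.009)·131.25·0.79/1.009 = 5.1381
OE = 259 − 259/1.059 = 14.4297 °P
AE = 259 − 259/1.009 = 2.3102 °P
RE = 0.1808·14.4297 + 0.8192·2.3102 = 4.5014 °P
Cal = (6.9·5.1381 + 4·(4.5014−0.1))·1.009·3.55

190.0537 kcal


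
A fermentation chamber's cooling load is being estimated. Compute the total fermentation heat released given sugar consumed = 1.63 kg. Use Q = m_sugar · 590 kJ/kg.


Q = 1.63 · 590

961.7000 kJ


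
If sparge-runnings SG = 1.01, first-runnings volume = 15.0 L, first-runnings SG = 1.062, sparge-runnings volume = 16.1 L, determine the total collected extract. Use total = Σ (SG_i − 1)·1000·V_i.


first = (1.062 − 1)·1000·15.0 = 930.0000
sparge = (1.01 − 1)·1000·16.1 = 161.0000
total = 930.0000 + 161.0000

1091.0000 gravity·L


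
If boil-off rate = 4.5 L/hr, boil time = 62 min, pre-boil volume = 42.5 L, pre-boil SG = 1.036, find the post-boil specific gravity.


V_post = V_pre − rate·(t/60);  SG_post = 1 + (SG_pre−1)·V_pre/V_post
V_post = 42.5 − 4.5·(62/60) = 37.8500
SG_post = 1 + (1.036 − 1)·42.5/37.8500

1.0404


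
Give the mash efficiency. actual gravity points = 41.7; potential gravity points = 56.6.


efficiency = actual / potential × 100
efficiency = 41.7 / 56.6 × 100

73.6749 %


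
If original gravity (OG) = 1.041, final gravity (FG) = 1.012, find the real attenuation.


AA = (OG−FG)/(OG−1)·100;  RA = AA·0.8192
AA = (1.041 − 1.012)/(1.041 − 1)·100 = 70.7317
RA = 70.7317·0.8192

57.9434 %


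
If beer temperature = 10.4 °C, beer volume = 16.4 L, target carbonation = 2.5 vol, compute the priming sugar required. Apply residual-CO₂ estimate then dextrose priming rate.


residual = 14.695·(0.01821 + 0.09011·e^(−0.04·T));  sugar = (target − residual)·4.0·V
residual = 14.695·(0.01821 + 0.09011·e^(−0.04·10.4)) = 1.1411
sugar = (2.5 − 1.1411)·4.0·16.4

89.1424 g


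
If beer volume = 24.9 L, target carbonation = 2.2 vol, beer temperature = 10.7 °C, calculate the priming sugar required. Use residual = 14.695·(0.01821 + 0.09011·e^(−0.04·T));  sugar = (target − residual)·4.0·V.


residual = 14.695·(0.01821 + 0.09011·e^(−0.04·10.7)) = 1.1307
sugar = (2.2 − 1.1307)·4.0·24.9

106.5020 g


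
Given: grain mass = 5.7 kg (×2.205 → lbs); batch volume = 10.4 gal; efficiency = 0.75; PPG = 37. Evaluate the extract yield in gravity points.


points = lbs × PPG × eff / vol
lbs = 5.7 × 2.205 = 12.5685
points = 12.5685 × 37 × 0.75 / 10.4

33.5361 points


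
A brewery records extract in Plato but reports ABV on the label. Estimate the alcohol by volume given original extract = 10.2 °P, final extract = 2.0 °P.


SG = 259/(259 − P);  ABV = (OG − FG)·131.25
OG = 259/(259 − 10.2) = 1.0410
FG = 259/(259 − 2.0) = 1.0078
ABV = (1.0410 − 1.0078)·131.25

4.3594 % ABV


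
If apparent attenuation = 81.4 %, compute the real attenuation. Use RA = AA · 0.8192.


RA = 81.4 · 0.8192

66.6829 %


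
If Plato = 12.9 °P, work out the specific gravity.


SG = 259/(259 − P)
SG = 259/(259 − 12.9)

1.0524


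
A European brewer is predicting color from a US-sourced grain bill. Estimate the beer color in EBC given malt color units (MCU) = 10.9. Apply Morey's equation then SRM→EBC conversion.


SRM = 1.4922·MCU^0.6859;  EBC = SRM·1.97
SRM = 1.4922·10.9^0.6859 = 7.6806
EBC = 7.6806·1.97

15.1309 EBC


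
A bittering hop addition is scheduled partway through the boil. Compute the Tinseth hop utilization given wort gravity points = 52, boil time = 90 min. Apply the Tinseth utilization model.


U = 1.65·0.000125^(GP/1000) · (1 − e^(−0.04·t))/4.15
bigness = 1.65·0.000125^(52/1000) = 1.0340
boil_factor = (1 − e^(−0.04·90))/4.15 = 0.2344
U = 1.0340 · 0.2344

0.2424


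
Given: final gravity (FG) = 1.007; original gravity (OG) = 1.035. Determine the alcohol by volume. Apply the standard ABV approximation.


ABV = (OG − FG) · 131.25
ABV = (1.035 − 1.007) · 131.25

3.6750 % ABV


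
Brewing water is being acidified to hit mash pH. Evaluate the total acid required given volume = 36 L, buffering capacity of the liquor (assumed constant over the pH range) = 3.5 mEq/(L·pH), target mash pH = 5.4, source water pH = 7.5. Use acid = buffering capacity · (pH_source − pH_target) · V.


acid = 3.5 · (7.5 − 5.4) · 36

264.6000 mEq


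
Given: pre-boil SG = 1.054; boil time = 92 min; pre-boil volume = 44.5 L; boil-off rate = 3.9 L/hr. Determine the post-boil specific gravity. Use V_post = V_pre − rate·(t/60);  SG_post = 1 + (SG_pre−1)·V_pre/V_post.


V_post = 44.5 − 3.9·(92/60) = 38.5200
SG_post = 1 + (1.054 − 1)·44.5/38.5200

1.0624


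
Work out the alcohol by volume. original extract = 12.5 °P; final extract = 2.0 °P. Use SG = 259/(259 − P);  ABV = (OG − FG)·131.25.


OG = 259/(259 − 12.5) = 1.0507
FG = 259/(259 − 2.0) = 1.0078
ABV = (1.0507 − 1.0078)·131.25

5.6343 % ABV


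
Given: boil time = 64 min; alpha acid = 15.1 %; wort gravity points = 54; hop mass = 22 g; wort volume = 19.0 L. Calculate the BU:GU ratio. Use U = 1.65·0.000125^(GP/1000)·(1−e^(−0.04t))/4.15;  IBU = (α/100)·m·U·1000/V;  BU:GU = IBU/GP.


U = 1.65·0.000125^(54/1000)·(1−e^(−0.04·64))/4.15 = 0.2258
IBU = (15.1/100)·22·0.2258·1000/19.0 = 39.4797
BU:GU = 39.4797/54

0.7311


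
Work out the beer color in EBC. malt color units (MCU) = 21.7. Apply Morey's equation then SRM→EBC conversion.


SRM = 1.4922·MCU^0.6859;  EBC = SRM·1.97
SRM = 1.4922·21.7^0.6859 = 12.3170
EBC = 12.3170·1.97

24.2645 EBC


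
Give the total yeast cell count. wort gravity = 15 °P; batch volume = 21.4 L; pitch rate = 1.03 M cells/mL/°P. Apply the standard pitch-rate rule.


cells (billions) = rate · V_L · °P
cells = 1.03 · 21.4 · 15

330.6300 billion cells


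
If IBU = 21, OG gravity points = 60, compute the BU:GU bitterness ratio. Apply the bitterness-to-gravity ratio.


BU:GU = IBU / OG_points
BU:GU = 21 / 60

0.3500


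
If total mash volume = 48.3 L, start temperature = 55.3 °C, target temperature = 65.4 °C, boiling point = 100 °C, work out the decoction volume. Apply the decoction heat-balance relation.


V_dec = V_total·(T_target − T_start)/(T_boil − T_start)
V_dec = 48.3·(65.4 − 55.3)/(100 − 55.3)

10.9134 L


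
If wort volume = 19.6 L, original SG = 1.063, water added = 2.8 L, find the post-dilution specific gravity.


SG_new = 1 + (SG_old − 1)·V_old/(V_old + V_water)
pts = (1.063 − 1)·1000·19.6/(19.6 + 2.8) = 55.1250
SG_new = 1 + 55.1250/1000

1.0551


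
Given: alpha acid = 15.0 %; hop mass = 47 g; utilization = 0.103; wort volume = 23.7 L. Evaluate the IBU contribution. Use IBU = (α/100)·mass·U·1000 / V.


IBU = (15.0/100)·47·0.103·1000 / 23.7

30.6392 IBU


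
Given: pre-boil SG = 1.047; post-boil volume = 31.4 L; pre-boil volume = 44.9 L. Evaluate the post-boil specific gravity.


SG_post = 1 + (SG_pre − 1)·V_pre/V_post
pts_pre = (1.047 − 1)·1000 = 47.0000
pts_post = 47.0000·44.9/31.4 = 67.2070
SG_post = 1 + 67.2070/1000

1.0672


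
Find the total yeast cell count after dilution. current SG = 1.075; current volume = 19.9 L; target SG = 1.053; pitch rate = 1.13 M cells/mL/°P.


V_w = V·((SG_c−1)/(SG_t−1)−1);  °P = 259 − 259/SG_t;  cells = rate·(V+V_w)·°P
V_w = 19.9·((1.075−1)/(1.053−1)−1) = 8.2604
V_final = 19.9 + 8.2604 = 28.1604
°P = 259 − 259/1.053 = 13.0361
cells = 1.13·28.1604·13.0361

414.8243 billion cells


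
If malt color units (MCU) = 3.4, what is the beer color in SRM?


SRM = 1.4922 · MCU^0.6859
SRM = 1.4922 · 3.4^0.6859

3.4544 SRM


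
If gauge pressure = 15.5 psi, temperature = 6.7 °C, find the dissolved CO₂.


vols = (P + 14.695)·(0.01821 + 0.09011·e^(−0.04·T))
vols = (15.5 + 14.695)·(0.01821 + 0.09011·e^(−0.04·6.7))

2.6311 volumes


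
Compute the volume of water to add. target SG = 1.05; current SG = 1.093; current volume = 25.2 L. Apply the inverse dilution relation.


V_water = V·((SG_curr − 1)/(SG_target − 1) − 1)
V_water = 25.2·((1.093 − 1)/(1.05 − 1) − 1)

21.6720 L


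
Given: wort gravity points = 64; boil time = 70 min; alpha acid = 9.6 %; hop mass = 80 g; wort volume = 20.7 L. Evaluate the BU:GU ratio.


U = 1.65·0.000125^(GP/1000)·(1−e^(−0.04t))/4.15;  IBU = (α/100)·m·U·1000/V;  BU:GU = IBU/GP
U = 1.65·0.000125^(64/1000)·(1−e^(−0.04·70))/4.15 = 0.2101
IBU = (9.6/100)·80·0.2101·1000/20.7 = 77.9439
BU:GU = 77.9439/64

1.2179


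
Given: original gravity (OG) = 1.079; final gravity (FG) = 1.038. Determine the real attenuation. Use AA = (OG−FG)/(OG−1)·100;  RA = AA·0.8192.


AA = (1.079 − 1.038)/(1.079 − 1)·100 = 51.8987
RA = 51.8987·0.8192

42.5154 %


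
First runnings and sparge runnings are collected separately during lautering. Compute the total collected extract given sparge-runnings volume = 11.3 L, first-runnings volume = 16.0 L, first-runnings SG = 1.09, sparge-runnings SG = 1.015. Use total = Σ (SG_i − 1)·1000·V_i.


first = (1.09 − 1)·1000·16.0 = 1440.0000
sparge = (1.015 − 1)·1000·11.3 = 169.5000
total = 1440.0000 + 169.5000

1609.5000 gravity·L


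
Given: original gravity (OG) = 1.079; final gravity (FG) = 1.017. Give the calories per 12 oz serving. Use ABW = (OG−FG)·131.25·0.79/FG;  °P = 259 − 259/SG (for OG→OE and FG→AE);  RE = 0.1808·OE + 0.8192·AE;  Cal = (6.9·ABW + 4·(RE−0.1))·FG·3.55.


ABW = (1.079 − 1.017)·131.25·0.79/1.017 = 6.3212
OE = 259 − 259/1.079 = 18.9629 °P
AE = 259 − 259/1.017 = 4.3294 °P
RE = 0.1808·18.9629 + 0.8192·4.3294 = 6.9751 °P
Cal = (6.9·6.3212 + 4·(6.9751−0.1))·1.017·3.55

256.7558 kcal


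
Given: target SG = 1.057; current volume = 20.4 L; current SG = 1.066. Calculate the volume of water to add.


V_water = V·((SG_curr − 1)/(SG_target − 1) − 1)
V_water = 20.4·((1.066 − 1)/(1.057 − 1) − 1)

3.2211 L


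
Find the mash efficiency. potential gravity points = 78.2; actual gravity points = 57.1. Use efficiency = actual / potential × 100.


efficiency = 57.1 / 78.2 × 100

73.0179 %


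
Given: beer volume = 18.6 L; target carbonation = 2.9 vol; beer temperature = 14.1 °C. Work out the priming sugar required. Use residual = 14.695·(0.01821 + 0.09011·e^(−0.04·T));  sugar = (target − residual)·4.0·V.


residual = 14.695·(0.01821 + 0.09011·e^(−0.04·14.1)) = 1.0210
sugar = (2.9 − 1.0210)·4.0·18.6

139.8011 g


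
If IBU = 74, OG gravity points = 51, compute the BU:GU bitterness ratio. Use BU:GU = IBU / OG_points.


BU:GU = 74 / 51

1.4510


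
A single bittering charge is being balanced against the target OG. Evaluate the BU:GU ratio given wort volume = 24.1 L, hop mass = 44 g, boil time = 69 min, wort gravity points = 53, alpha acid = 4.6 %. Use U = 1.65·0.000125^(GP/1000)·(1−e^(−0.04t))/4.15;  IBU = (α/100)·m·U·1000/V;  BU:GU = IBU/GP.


U = 1.65·0.000125^(53/1000)·(1−e^(−0.04·69))/4.15 = 0.2313
IBU = (4.6/100)·44·0.2313·1000/24.1 = 19.4254
BU:GU = 19.4254/53

0.3665


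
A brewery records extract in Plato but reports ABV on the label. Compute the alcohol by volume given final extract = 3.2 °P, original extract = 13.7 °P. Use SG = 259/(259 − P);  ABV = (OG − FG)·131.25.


OG = 259/(259 − 13.7) = 1.0558
FG = 259/(259 − 3.2) = 1.0125
ABV = (1.0558 − 1.0125)·131.25

5.6884 % ABV


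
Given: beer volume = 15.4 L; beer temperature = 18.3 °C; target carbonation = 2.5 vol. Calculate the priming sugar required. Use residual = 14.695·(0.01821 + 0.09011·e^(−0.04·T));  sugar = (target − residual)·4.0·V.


residual = 14.695·(0.01821 + 0.09011·e^(−0.04·18.3)) = 0.9044
sugar = (2.5 − 0.9044)·4.0·15.4

98.2860 g


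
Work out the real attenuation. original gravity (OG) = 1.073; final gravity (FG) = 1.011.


AA = (OG−FG)/(OG−1)·100;  RA = AA·0.8192
AA = (1.073 − 1.011)/(1.073 − 1)·100 = 84.9315
RA = 84.9315·0.8192

69.5759 %


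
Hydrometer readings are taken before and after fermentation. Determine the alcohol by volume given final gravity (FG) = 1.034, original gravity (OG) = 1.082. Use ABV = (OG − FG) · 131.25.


ABV = (1.082 − 1.034) · 131.25

6.3000 % ABV


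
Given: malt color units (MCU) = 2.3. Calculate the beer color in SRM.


SRM = 1.4922 · MCU^0.6859
SRM = 1.4922 · 2.3^0.6859

2.6420 SRM


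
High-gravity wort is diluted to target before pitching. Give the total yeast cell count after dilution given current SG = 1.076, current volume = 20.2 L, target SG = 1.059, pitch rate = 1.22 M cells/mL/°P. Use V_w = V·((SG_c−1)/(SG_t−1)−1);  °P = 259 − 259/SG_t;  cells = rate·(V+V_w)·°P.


V_w = 20.2·((1.076−1)/(1.059−1)−1) = 5.8203
V_final = 20.2 + 5.8203 = 26.0203
°P = 259 − 259/1.059 = 14.4297
cells = 1.22·26.0203·14.4297

458.0666 billion cells


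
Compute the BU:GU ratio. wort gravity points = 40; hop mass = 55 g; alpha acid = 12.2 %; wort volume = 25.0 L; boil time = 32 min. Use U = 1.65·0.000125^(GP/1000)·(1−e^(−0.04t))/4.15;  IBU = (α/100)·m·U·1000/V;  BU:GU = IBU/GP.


U = 1.65·0.000125^(40/1000)·(1−e^(−0.04·32))/4.15 = 0.2004
IBU = (12.2/100)·55·0.2004·1000/25.0 = 53.7786
BU:GU = 53.7786/40

1.3445


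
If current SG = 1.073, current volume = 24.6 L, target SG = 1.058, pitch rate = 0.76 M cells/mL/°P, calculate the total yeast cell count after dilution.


V_w = V·((SG_c−1)/(SG_t−1)−1);  °P = 259 − 259/SG_t;  cells = rate·(V+V_w)·°P
V_w = 24.6·((1.073−1)/(1.058−1)−1) = 6.3621
V_final = 24.6 + 6.3621 = 30.9621
°P = 259 − 259/1.058 = 14.1985
cells = 0.76·30.9621·14.1985

334.1071 billion cells


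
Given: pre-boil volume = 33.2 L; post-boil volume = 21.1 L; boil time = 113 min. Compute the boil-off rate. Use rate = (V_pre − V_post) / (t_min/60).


rate = (33.2 − 21.1) / (113/60)

6.4248 L/hr


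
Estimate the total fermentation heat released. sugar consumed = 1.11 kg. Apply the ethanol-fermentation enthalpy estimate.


Q = m_sugar · 590 kJ/kg
Q = 1.11 · 590

654.9000 kJ


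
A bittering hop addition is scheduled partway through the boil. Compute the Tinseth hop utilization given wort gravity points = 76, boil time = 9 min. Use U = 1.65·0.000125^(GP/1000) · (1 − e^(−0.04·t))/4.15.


bigness = 1.65·0.000125^(76/1000) = 0.8334
boil_factor = (1 − e^(−0.04·9))/4.15 = 0.0728
U = 0.8334 · 0.0728

0.0607


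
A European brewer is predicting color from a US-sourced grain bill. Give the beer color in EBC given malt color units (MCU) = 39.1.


SRM = 1.4922·MCU^0.6859;  EBC = SRM·1.97
SRM = 1.4922·39.1^0.6859 = 18.4460
EBC = 18.4460·1.97

36.3385 EBC


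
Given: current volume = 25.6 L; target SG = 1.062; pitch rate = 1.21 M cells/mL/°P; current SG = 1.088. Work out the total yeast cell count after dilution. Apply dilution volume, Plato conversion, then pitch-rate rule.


V_w = V·((SG_c−1)/(SG_t−1)−1);  °P = 259 − 259/SG_t;  cells = rate·(V+V_w)·°P
V_w = 25.6·((1.088−1)/(1.062−1)−1) = 10.7355
V_final = 25.6 + 10.7355 = 36.3355
°P = 259 − 259/1.062 = 15.1205
cells = 1.21·36.3355·15.1205

664.7881 billion cells


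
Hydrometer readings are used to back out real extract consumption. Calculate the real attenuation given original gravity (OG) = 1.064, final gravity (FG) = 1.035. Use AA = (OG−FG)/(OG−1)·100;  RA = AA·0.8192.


AA = (1.064 − 1.035)/(1.064 − 1)·100 = 45.3125
RA = 45.3125·0.8192

37.1200 %


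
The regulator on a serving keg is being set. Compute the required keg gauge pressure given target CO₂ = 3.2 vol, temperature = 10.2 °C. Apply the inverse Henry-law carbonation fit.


psi = vols/(0.01821 + 0.09011·e^(−0.04·T)) − 14.695
psi = 3.2/(0.01821 + 0.09011·e^(−0.04·10.2)) − 14.695

26.2617 psi


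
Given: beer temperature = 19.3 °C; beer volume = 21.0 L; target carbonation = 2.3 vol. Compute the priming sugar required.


residual = 14.695·(0.01821 + 0.09011·e^(−0.04·T));  sugar = (target − residual)·4.0·V
residual = 14.695·(0.01821 + 0.09011·e^(−0.04·19.3)) = 0.8795
sugar = (2.3 − 0.8795)·4.0·21.0

119.3239 g


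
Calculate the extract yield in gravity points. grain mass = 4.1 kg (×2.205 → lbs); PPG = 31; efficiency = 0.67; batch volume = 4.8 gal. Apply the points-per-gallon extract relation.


points = lbs × PPG × eff / vol
lbs = 4.1 × 2.205 = 9.0405
points = 9.0405 × 31 × 0.67 / 4.8

39.1190 points


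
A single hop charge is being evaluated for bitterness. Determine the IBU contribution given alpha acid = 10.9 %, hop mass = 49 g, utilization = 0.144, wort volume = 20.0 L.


IBU = (α/100)·mass·U·1000 / V
IBU = (10.9/100)·49·0.144·1000 / 20.0

38.4552 IBU


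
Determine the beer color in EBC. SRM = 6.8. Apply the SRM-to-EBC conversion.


EBC = SRM · 1.97
EBC = 6.8 · 1.97

13.3960 EBC


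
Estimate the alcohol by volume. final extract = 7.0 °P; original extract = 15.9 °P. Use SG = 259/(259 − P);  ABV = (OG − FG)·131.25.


OG = 259/(259 − 15.9) = 1.0654
FG = 259/(259 − 7.0) = 1.0278
ABV = (1.0654 − 1.0278)·131.25

4.9386 % ABV


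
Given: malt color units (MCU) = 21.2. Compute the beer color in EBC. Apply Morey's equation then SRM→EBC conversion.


SRM = 1.4922·MCU^0.6859;  EBC = SRM·1.97
SRM = 1.4922·21.2^0.6859 = 12.1216
EBC = 12.1216·1.97

23.8796 EBC


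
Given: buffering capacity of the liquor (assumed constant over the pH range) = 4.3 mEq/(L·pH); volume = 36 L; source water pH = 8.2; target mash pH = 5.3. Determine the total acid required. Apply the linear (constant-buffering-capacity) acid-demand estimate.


acid = buffering capacity · (pH_source − pH_target) · V
acid = 4.3 · (8.2 − 5.3) · 36

448.9200 mEq


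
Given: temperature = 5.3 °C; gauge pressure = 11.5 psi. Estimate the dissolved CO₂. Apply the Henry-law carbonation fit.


vols = (P + 14.695)·(0.01821 + 0.09011·e^(−0.04·T))
vols = (11.5 + 14.695)·(0.01821 + 0.09011·e^(−0.04·5.3))

2.3865 volumes


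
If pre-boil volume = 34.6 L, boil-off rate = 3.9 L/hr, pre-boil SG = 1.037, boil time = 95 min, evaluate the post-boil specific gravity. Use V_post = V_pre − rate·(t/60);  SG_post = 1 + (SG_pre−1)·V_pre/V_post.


V_post = 34.6 − 3.9·(95/60) = 28.4250
SG_post = 1 + (1.037 − 1)·34.6/28.4250

1.0450


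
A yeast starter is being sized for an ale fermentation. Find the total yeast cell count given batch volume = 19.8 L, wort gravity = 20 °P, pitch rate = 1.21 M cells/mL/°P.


cells (billions) = rate · V_L · °P
cells = 1.21 · 19.8 · 20

479.1600 billion cells


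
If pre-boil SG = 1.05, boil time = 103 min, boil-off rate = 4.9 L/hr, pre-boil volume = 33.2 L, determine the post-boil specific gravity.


V_post = V_pre − rate·(t/60);  SG_post = 1 + (SG_pre−1)·V_pre/V_post
V_post = 33.2 − 4.9·(103/60) = 24.7883
SG_post = 1 + (1.05 − 1)·33.2/24.7883

1.0670


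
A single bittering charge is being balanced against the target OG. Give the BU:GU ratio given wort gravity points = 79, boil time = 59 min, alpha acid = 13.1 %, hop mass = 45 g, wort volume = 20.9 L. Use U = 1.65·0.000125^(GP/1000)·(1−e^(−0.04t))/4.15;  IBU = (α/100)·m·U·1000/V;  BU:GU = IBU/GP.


U = 1.65·0.000125^(79/1000)·(1−e^(−0.04·59))/4.15 = 0.1770
IBU = (13.1/100)·45·0.1770·1000/20.9 = 49.9294
BU:GU = 49.9294/79

0.6320


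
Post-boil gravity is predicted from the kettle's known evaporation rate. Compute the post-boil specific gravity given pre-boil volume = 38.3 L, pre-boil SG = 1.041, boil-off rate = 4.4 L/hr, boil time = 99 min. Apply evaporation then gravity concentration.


V_post = V_pre − rate·(t/60);  SG_post = 1 + (SG_pre−1)·V_pre/V_post
V_post = 38.3 − 4.4·(99/60) = 31.0400
SG_post = 1 + (1.041 − 1)·38.3/31.0400

1.0506


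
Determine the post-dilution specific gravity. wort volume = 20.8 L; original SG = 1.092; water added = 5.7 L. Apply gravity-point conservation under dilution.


SG_new = 1 + (SG_old − 1)·V_old/(V_old + V_water)
pts = (1.092 − 1)·1000·20.8/(20.8 + 5.7) = 72.2113
SG_new = 1 + 72.2113/1000

1.0722


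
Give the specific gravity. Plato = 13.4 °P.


SG = 259/(259 − P)
SG = 259/(259 − 13.4)

1.0546


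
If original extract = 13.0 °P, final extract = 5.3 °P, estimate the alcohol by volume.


SG = 259/(259 − P);  ABV = (OG − FG)·131.25
OG = 259/(259 − 13.0) = 1.0528
FG = 259/(259 − 5.3) = 1.0209
ABV = (1.0528 − 1.0209)·131.25

4.1941 % ABV
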